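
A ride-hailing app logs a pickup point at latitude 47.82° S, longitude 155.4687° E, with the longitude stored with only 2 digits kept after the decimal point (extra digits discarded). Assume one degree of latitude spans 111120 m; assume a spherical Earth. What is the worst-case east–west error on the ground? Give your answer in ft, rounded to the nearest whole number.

Truncating at 2 decimal places can drop up to a full unit in the last place, so the longitude may be off by as much as 0.01°.
At latitude 47.82° a degree of longitude spans 111120 m × cos 47.82° = 111120 × 0.6715 ≈ 74612.9 m.
So at most 0.01° × 74612.9 ≈ 746.129 m east–west.
Converting: 746.129 m × 3.2808 ft/m ≈ 2447.9 ft.

2448 ft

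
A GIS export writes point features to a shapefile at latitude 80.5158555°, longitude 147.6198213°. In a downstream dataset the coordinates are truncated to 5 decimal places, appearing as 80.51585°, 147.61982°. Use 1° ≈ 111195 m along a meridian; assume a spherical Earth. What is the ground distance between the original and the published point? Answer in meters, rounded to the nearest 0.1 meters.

0.6 meters

The latitude changed by +0.0000055° and the longitude by +0.0000013°.
North–south shift: 0.0000055 × 111195 = 0.611573 m.
E–W at 80.5159°: 0.0000013° × 111195 × cos 80.5159° = 0.0000013 × 111195 × 0.1648 ≈ 0.0238188 m.
Combined displacement = (0.611573² + 0.0238188²)^½ ≈ 0.612036 m.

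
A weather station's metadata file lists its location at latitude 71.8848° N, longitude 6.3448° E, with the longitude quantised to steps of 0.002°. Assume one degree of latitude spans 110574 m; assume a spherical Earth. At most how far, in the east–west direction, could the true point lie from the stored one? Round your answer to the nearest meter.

With a 0.002° grid the true value lies within half a step, ±0.002°/2 = ±0.001°, of the stored one.
Parallels shrink by cos φ, so at 71.8848° a degree of longitude is 110574 × 0.3109 ≈ 34380.6 m.
East–west error: 0.001° × 34380.6 m/° ≈ 34.3806 m.

34 meters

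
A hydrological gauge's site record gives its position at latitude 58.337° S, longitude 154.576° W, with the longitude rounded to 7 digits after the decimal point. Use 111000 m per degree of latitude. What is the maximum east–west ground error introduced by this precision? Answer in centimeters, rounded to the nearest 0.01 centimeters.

0.29 centimeters

Rounding to 7 decimal places leaves the longitude within ±5e-08° of the true value.
At latitude 58.337° a degree of longitude spans 111000 m × cos 58.337° = 111000 × 0.5249 ≈ 58266.4 m.
So at most 5e-08° × 58266.4 ≈ 0.00291332 m east–west.
That is 0.00291332 m = 0.29133 cm.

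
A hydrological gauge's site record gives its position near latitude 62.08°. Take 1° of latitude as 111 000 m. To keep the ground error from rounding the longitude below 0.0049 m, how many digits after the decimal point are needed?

7

At 62.08° one degree of longitude covers 111000 × cos 62.08° ≈ 111000 × 0.4682 ≈ 51974.4 m.
Rounding to N decimal places gives at most 0.5 × 10⁻ᴺ degrees of error, i.e. 0.5 × 10⁻ᴺ × 51974.4 m.
Need 0.5 × 51974.4 × 10⁻ᴺ ≤ 0.0049 → 10⁻ᴺ ≤ 1.886e-07, so N ≥ 6.72.
N = 6 would give 0.026 m (too coarse); N = 7 gives 0.0026 m ≤ 0.0049 m.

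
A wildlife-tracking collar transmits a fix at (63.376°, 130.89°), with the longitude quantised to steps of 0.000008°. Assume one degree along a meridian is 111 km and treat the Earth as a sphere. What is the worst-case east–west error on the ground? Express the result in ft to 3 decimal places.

0.653 ft

With a 0.000008° grid the true value lies within half a step, ±0.000008°/2 = ±4e-06°, of the stored one.
Parallels shrink by cos φ, so at 63.376° a degree of longitude is 111000 × 0.4481 ≈ 49742.8 m.
East–west error: 4e-06° × 49742.8 m/° ≈ 0.198971 m.
Converting: 0.198971 m × 3.2808 ft/m ≈ 0.65279 ft.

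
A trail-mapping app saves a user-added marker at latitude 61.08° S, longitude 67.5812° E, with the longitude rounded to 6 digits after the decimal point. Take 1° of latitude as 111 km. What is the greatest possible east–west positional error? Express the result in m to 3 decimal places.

Rounding to 6 decimal places leaves the longitude within ±5e-07° of the true value.
Parallels shrink by cos φ, so at 61.08° a degree of longitude is 111000 × 0.4836 ≈ 53678.3 m.
East–west error: 5e-07° × 53678.3 m/° ≈ 0.0268391 m.

0.027 m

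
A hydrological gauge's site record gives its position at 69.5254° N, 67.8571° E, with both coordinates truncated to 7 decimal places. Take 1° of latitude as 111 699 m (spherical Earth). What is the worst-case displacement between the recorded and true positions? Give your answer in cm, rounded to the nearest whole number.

Truncating at 7 decimal places can drop up to a full unit in the last place, so each coordinate may be off by as much as 1e-07°.
Latitude error → 1e-07 × 111699 = 0.0111699 m along the meridian.
E–W at 69.5254°: 1e-07° × 111699 × cos 69.5254° = 1e-07 × 111699 × 0.3498 ≈ 0.00390714 m.
The two errors are perpendicular, so the maximum displacement is √(0.0111699² + 0.00390714²) ≈ 0.0118335 m.
That is 0.0118335 m = 1.1834 cm.

1 cm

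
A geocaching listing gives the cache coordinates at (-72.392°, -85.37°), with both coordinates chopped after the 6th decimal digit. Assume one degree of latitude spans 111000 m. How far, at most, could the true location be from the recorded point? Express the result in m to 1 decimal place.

Truncating at 6 decimal places can drop up to a full unit in the last place, so each coordinate may be off by as much as 1e-06°.
North–south component: 1e-06° × 111000 = 0.111 m.
East–west component at 72.392°: 1e-06° × 111000 × cos 72.392° ≈ 1e-06 × 33577.8 ≈ 0.0335778 m.
Combining orthogonally: (0.111² + 0.0335778²)^½ ≈ 0.115968 m.

0.1 m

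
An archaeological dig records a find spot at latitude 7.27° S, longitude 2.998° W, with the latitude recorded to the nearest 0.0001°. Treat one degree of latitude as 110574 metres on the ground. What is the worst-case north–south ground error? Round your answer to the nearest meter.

Rounding to 4 decimal places leaves the latitude within ±5e-05° of the true value.
North–south distance: 5e-05° × 110574 m/° = 5.5287 m.

6 meters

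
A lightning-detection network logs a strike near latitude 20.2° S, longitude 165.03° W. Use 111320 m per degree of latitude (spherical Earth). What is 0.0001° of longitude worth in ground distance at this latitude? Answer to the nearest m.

One degree of longitude here spans 111320 × cos 20.2° = 111320 × 0.9385 ≈ 104473 m; 0.0001° of that is 10.4473 m.

10 m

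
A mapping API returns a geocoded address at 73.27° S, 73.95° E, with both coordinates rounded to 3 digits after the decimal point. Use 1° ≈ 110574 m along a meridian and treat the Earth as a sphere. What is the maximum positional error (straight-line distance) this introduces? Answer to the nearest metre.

58 metres

Rounding to 3 decimal places leaves each coordinate within ±0.0005° of the true value.
N–S: 0.0005° × 110574 m/° = 55.287 m.
E–W at 73.27°: 0.0005° × 110574 × cos 73.27° = 0.0005 × 110574 × 0.2879 ≈ 15.915 m.
Combining orthogonally: (55.287² + 15.915²)^½ ≈ 57.5321 m.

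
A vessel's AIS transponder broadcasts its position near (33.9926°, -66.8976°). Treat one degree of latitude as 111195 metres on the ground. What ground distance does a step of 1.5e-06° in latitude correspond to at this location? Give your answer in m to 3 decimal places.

Along a meridian 1.5e-06° is 1.5e-06 × 111195 = 0.166793 m.

0.167 m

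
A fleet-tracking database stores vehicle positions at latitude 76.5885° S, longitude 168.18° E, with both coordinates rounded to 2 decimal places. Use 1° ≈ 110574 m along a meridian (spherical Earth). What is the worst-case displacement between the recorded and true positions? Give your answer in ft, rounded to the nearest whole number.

Rounding to 2 decimal places leaves each coordinate within ±0.005° of the true value.
Latitude error → 0.005 × 110574 = 552.87 m along the meridian.
East–west component at 76.5885°: 0.005° × 110574 × cos 76.5885° ≈ 0.005 × 25646.9 ≈ 128.234 m.
The two errors are perpendicular, so the maximum displacement is √(552.87² + 128.234²) ≈ 567.547 m.
Converting: 567.547 m × 3.2808 ft/m ≈ 1862 ft.

1862 ft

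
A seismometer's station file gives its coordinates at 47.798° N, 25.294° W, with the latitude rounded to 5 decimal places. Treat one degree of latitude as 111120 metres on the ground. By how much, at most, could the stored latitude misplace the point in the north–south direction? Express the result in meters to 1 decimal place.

0.6 meters

Rounding to 5 decimal places leaves the latitude within ±5e-06° of the true value.
Along the meridian that is 5e-06° × 111120 m/° = 0.5556 m.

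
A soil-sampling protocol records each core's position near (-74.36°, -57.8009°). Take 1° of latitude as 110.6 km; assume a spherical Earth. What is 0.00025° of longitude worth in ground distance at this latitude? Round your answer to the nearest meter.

7 meters

0.00025° of longitude at 74.36° is 0.00025 × 110600 × cos 74.36° ≈ 0.00025 × 29816.9 = 7.45422 m.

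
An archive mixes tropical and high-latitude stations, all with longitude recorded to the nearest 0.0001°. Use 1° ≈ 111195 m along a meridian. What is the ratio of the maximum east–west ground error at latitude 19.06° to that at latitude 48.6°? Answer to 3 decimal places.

Rounding to 4 decimal places leaves the longitude within ±5e-05° of the true value.
At 19.06°: 5e-05° × 111195 × cos 19.06° = 5e-05 × 111195 × 0.9452 ≈ 5.2549 m.
Error at 48.6° = 5e-05° × 111195 × cos 48.6° ≈ 5.5598 × 0.6613 = 3.6767 m.
Ratio: 5.2549 / 3.6767 = cos 19.06° / cos 48.6° ≈ 1.4292.

1.429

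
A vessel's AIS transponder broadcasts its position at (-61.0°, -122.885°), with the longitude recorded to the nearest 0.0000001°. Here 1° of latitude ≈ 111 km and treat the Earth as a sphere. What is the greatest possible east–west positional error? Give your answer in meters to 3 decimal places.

0.003 meters

Rounding to 7 decimal places leaves the longitude within ±5e-08° of the true value.
At latitude 61° a degree of longitude spans 111000 m × cos 61° = 111000 × 0.4848 ≈ 53813.9 m.
Maximum E–W displacement: 5e-08 × 53813.9 = 0.00269069 m.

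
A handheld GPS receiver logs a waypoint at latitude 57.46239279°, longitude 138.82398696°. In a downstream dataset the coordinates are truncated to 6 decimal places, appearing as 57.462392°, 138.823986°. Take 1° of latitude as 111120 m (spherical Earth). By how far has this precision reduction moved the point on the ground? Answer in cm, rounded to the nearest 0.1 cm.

The latitude changed by +0.00000079° and the longitude by +0.00000096°.
N–S: 0.00000079° × 111120 m/° = 0.0877848 m.
East–west at this latitude: 0.00000096° × 111120 × cos 57.4624° ≈ 0.00000096 × 59766.2 = 0.0573756 m.
Distance: √(0.0877848² + 0.0573756²) ≈ 0.104872 m.
That is 0.104872 m = 10.487 cm.

10.5 cm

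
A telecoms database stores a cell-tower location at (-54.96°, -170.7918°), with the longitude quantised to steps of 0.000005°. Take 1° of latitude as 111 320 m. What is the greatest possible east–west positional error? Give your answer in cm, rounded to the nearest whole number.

16 cm

With a 0.000005° grid the true value lies within half a step, ±0.000005°/2 = ±2.5e-06°, of the stored one.
At latitude 54.96° a degree of longitude spans 111320 m × cos 54.96° = 111320 × 0.5741 ≈ 63914.2 m.
Maximum E–W displacement: 2.5e-06 × 63914.2 = 0.159785 m.
That is 0.159785 m = 15.979 cm.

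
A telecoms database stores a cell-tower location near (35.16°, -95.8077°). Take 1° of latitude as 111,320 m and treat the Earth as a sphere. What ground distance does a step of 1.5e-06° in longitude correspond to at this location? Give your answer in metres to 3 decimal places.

1.5e-06° of longitude at 35.16° is 1.5e-06 × 111320 × cos 35.16° ≈ 1.5e-06 × 91009.3 = 0.136514 m.

0.137 metres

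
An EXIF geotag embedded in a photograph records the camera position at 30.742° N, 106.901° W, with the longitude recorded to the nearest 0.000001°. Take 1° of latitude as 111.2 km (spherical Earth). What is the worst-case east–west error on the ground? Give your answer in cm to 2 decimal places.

Rounding to 6 decimal places leaves the longitude within ±5e-07° of the true value.
One degree of longitude at 30.742° is 111200 × cos 30.742° ≈ 111200 × 0.8595 = 95573.9 m.
Maximum E–W displacement: 5e-07 × 95573.9 = 0.047787 m.
That is 0.047787 m = 4.7787 cm.

4.78 cm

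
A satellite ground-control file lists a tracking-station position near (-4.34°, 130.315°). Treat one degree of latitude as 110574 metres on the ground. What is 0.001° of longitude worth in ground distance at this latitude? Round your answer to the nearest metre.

110 metres

At 4.34° a degree of longitude is 110574 × cos 4.34° ≈ 110257 m, so 0.001° corresponds to 110.257 m.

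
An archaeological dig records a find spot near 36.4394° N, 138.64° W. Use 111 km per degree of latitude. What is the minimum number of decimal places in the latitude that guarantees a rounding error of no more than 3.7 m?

5 decimal places

One degree of latitude covers 111000 m.
With N decimal places the half-ulp bound is 0.5·10⁻ᴺ°, or 0.5·10⁻ᴺ × 111000 m on the ground.
Setting 55500 × 10⁻ᴺ ≤ 3.7 gives 10ᴺ ≥ 1.5e+04, i.e. N ≥ 4.18.
N = 4 would give 5.55 m (too coarse); N = 5 gives 0.555 m ≤ 3.7 m.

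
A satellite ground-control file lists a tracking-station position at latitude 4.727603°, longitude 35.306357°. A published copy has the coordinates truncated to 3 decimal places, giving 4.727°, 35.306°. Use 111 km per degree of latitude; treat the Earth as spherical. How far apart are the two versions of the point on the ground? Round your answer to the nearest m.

78 m

The latitude changed by +0.000603° and the longitude by +0.000357°.
North–south shift: 0.000603 × 111000 = 66.933 m.
East–west at this latitude: 0.000357° × 111000 × cos 4.727° ≈ 0.000357 × 110622 = 39.4922 m.
Distance: √(66.933² + 39.4922²) ≈ 77.7153 m.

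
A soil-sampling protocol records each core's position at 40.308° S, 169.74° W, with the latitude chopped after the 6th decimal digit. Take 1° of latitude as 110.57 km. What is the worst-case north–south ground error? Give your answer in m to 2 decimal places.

Truncating at 6 decimal places can drop up to a full unit in the last place, so the latitude may be off by as much as 1e-06°.
So the N–S error is at most 1e-06 × 110570 = 0.11057 m.

0.11 m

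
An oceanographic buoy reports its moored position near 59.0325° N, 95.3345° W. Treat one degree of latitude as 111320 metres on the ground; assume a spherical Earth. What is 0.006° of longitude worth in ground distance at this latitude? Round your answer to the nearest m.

344 m

0.006° of longitude at 59.0325° is 0.006 × 111320 × cos 59.0325° ≈ 0.006 × 57279.9 = 343.679 m.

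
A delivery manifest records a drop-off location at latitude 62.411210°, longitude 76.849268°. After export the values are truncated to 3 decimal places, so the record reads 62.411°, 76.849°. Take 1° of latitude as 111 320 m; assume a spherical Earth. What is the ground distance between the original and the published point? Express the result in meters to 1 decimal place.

The latitude changed by +0.000210° and the longitude by +0.000268°.
North–south shift: 0.000210 × 111320 = 23.3772 m.
E–W at 62.411°: 0.000268° × 111320 × cos 62.411° = 0.000268 × 111320 × 0.4631 ≈ 13.8168 m.
Distance: √(23.3772² + 13.8168²) ≈ 27.1551 m.

27.2 meters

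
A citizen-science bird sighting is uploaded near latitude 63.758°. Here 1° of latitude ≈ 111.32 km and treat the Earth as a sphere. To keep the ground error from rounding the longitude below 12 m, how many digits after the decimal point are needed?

4 decimal places

At 63.758° one degree of longitude covers 111320 × cos 63.758° ≈ 111320 × 0.4422 ≈ 49221.6 m.
N decimal places → at most half a unit in the last place, 0.5 × 10⁻ᴺ° = 49221.6/2 × 10⁻ᴺ m.
Need 0.5 × 49221.6 × 10⁻ᴺ ≤ 12 → 10⁻ᴺ ≤ 4.876e-04, so N ≥ 3.31.
N = 3 would give 24.6 m (too coarse); N = 4 gives 2.46 m ≤ 12 m.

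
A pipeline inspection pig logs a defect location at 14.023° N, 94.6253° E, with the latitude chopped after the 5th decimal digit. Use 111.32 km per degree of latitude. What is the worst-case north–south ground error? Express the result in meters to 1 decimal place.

1.1 meters

Truncating at 5 decimal places can drop up to a full unit in the last place, so the latitude may be off by as much as 1e-05°.
Along the meridian that is 1e-05° × 111320 m/° = 1.1132 m.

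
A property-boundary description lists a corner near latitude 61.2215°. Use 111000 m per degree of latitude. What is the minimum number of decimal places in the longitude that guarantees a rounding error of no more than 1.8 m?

At 61.2215° one degree of longitude covers 111000 × cos 61.2215° ≈ 111000 × 0.4814 ≈ 53438.2 m.
N decimal places → at most half a unit in the last place, 0.5 × 10⁻ᴺ° = 53438.2/2 × 10⁻ᴺ m.
Need 0.5 × 53438.2 × 10⁻ᴺ ≤ 1.8 → 10⁻ᴺ ≤ 6.737e-05, so N ≥ 4.17.
N = 4 would give 2.67 m (too coarse); N = 5 gives 0.267 m ≤ 1.8 m.

5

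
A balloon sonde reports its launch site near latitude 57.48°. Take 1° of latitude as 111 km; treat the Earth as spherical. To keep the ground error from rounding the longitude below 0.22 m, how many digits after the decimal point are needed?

At 57.48° one degree of longitude covers 111000 × cos 57.48° ≈ 111000 × 0.5376 ≈ 59672.9 m.
N decimal places → at most half a unit in the last place, 0.5 × 10⁻ᴺ° = 59672.9/2 × 10⁻ᴺ m.
Need 0.5 × 59672.9 × 10⁻ᴺ ≤ 0.22 → 10⁻ᴺ ≤ 7.374e-06, so N ≥ 5.13.
At 5 places the error can reach 0.298 m, but 6 places keeps it to 0.0298 m.

6 decimal places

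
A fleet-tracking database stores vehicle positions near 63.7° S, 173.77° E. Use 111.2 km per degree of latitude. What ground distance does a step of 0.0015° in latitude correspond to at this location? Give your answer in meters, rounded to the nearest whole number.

0.0015° × 111200 m/° = 166.8 m.

167 meters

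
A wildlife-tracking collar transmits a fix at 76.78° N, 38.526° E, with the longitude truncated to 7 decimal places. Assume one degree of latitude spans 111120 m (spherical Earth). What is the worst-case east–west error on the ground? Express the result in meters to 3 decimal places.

0.003 meters

Truncating at 7 decimal places can drop up to a full unit in the last place, so the longitude may be off by as much as 1e-07°.
One degree of longitude at 76.78° is 111120 × cos 76.78° ≈ 111120 × 0.2287 = 25412.1 m.
Maximum E–W displacement: 1e-07 × 25412.1 = 0.00254121 m.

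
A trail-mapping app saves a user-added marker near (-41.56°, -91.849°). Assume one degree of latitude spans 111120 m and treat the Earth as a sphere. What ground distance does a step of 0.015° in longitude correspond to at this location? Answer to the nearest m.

1247 m

At 41.56° a degree of longitude is 111120 × cos 41.56° ≈ 83146.8 m, so 0.015° corresponds to 1247.2 m.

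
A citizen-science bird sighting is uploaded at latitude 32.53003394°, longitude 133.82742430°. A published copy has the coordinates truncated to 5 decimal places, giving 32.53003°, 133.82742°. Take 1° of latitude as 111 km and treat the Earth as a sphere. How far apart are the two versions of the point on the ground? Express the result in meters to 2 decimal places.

The latitude changed by +0.00000394° and the longitude by +0.00000430°.
N–S: 0.00000394° × 111000 m/° = 0.43734 m.
East–west at this latitude: 0.00000430° × 111000 × cos 32.53° ≈ 0.00000430 × 93585.2 = 0.402416 m.
Distance: √(0.43734² + 0.402416²) ≈ 0.594311 m.

0.59 meters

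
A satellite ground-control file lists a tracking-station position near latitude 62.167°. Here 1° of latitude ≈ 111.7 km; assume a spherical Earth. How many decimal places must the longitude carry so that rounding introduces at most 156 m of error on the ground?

At 62.167° one degree of longitude covers 111700 × cos 62.167° ≈ 111700 × 0.4669 ≈ 52152.3 m.
With N decimal places the half-ulp bound is 0.5·10⁻ᴺ°, or 0.5·10⁻ᴺ × 52152.3 m on the ground.
Setting 26076.1 × 10⁻ᴺ ≤ 156 gives 10ᴺ ≥ 167.2, i.e. N ≥ 2.22.
So 3 decimal places suffice (26.1 m); 2 would allow up to 261 m.

3 decimal places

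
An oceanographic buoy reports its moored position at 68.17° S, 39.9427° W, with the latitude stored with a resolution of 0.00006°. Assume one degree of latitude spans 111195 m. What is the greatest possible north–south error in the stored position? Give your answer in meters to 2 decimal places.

3.34 meters

With a 0.00006° grid the true value lies within half a step, ±0.00006°/2 = ±3e-05°, of the stored one.
Along the meridian that is 3e-05° × 111195 m/° = 3.33585 m.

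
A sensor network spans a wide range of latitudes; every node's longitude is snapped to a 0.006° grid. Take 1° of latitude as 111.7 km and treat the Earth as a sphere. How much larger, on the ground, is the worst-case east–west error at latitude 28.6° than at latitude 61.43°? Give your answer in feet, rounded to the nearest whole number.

439 feet

With a 0.006° grid the true value lies within half a step, ±0.006°/2 = ±0.003°, of the stored one.
At 28.6°: 0.003° × 111700 × cos 28.6° = 0.003 × 111700 × 0.8780 ≈ 294.21 m.
Error at 61.43° = 0.003° × 111700 × cos 61.43° ≈ 335.1 × 0.4782 = 160.26 m.
So the lower-latitude error exceeds the higher by 294.21 − 160.26 = 133.96 m.
Converting: 133.957 m × 3.2808 ft/m ≈ 439.49 ft.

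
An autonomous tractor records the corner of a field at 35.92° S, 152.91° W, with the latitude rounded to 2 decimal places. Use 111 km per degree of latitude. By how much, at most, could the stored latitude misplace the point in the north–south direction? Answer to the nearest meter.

Rounding to 2 decimal places leaves the latitude within ±0.005° of the true value.
So the N–S error is at most 0.005 × 111000 = 555 m.

555 meters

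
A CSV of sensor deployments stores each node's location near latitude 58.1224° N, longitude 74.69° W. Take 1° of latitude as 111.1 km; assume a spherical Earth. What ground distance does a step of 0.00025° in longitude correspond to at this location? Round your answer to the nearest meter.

At 58.1224° a degree of longitude is 111100 × cos 58.1224° ≈ 58672.6 m, so 0.00025° corresponds to 14.6682 m.

15 meters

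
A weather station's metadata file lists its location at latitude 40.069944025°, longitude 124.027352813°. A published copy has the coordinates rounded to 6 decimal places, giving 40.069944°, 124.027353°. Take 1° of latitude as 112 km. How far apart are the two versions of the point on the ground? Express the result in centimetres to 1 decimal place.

1.6 centimetres

Δlat = 40.069944025 − 40.069944 = +0.000000025°; Δlon = 124.027352813 − 124.027353 = -0.000000187°.
N–S: 0.000000025° × 112000 m/° = 0.0028 m.
E–W at 40.0699°: -0.000000187° × 112000 × cos 40.0699° = -0.000000187 × 112000 × 0.7653 ≈ -0.0160276 m.
Hypotenuse of the two orthogonal shifts: √(0.0028² + 0.0160276²) = 0.0162703 m.
That is 0.0162703 m = 1.627 cm.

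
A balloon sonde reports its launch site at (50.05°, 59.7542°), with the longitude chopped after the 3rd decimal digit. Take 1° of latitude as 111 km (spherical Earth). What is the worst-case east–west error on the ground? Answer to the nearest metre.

Truncating at 3 decimal places can drop up to a full unit in the last place, so the longitude may be off by as much as 0.001°.
Parallels shrink by cos φ, so at 50.05° a degree of longitude is 111000 × 0.6421 ≈ 71275.2 m.
East–west error: 0.001° × 71275.2 m/° ≈ 71.2752 m.

71 metres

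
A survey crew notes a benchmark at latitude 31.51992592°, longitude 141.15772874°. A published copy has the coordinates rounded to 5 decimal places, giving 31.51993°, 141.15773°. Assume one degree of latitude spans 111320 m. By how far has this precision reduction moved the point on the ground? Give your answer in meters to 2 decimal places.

Δlat = 31.51992592 − 31.51993 = -0.00000408°; Δlon = 141.15772874 − 141.15773 = -0.00000126°.
North–south shift: -0.00000408 × 111320 = -0.454186 m.
E–W at 31.5199°: -0.00000126° × 111320 × cos 31.5199° = -0.00000126 × 111320 × 0.8525 ≈ -0.119569 m.
Combined displacement = (0.454186² + 0.119569²)^½ ≈ 0.469661 m.

0.47 meters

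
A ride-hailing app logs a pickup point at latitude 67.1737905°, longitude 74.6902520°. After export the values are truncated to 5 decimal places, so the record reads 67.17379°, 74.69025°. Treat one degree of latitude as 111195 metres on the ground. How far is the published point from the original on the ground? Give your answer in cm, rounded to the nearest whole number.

10 cm

The latitude changed by +0.0000005° and the longitude by +0.0000020°.
N–S: 0.0000005° × 111195 m/° = 0.0555975 m.
E–W at 67.1738°: 0.0000020° × 111195 × cos 67.1738° = 0.0000020 × 111195 × 0.3879 ≈ 0.0862734 m.
Combined displacement = (0.0555975² + 0.0862734²)^½ ≈ 0.102636 m.
That is 0.102636 m = 10.264 cm.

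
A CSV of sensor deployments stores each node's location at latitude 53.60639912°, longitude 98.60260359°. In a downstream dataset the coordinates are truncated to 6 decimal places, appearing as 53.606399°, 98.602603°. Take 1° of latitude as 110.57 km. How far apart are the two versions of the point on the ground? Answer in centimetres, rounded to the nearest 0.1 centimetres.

4.1 centimetres

The latitude changed by +0.00000012° and the longitude by +0.00000059°.
North–south shift: 0.00000012 × 110570 = 0.0132684 m.
E–W at 53.6064°: 0.00000059° × 110570 × cos 53.6064° = 0.00000059 × 110570 × 0.5933 ≈ 0.0387066 m.
Combined displacement = (0.0132684² + 0.0387066²)^½ ≈ 0.0409176 m.
That is 0.0409176 m = 4.0918 cm.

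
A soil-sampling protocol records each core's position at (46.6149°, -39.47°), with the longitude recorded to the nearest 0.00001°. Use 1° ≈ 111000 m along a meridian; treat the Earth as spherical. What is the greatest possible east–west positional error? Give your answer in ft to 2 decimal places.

1.25 ft

Rounding to 5 decimal places leaves the longitude within ±5e-06° of the true value.
Parallels shrink by cos φ, so at 46.6149° a degree of longitude is 111000 × 0.6869 ≈ 76245.7 m.
So at most 5e-06° × 76245.7 ≈ 0.381229 m east–west.
In feet: 0.381229 m ÷ 0.3048 ≈ 1.2508 ft.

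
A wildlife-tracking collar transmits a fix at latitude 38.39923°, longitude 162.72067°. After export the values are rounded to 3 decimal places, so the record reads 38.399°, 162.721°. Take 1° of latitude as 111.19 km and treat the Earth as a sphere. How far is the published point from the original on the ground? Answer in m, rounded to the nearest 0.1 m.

The latitude changed by +0.00023° and the longitude by -0.00033°.
N–S: 0.00023° × 111190 m/° = 25.5737 m.
East–west at this latitude: -0.00033° × 111190 × cos 38.399° ≈ -0.00033 × 87140.1 = -28.7562 m.
Combined displacement = (25.5737² + 28.7562²)^½ ≈ 38.4829 m.

38.5 m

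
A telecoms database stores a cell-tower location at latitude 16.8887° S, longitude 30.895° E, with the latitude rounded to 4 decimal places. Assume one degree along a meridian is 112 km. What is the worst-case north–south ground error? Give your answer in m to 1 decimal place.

Rounding to 4 decimal places leaves the latitude within ±5e-05° of the true value.
Along the meridian that is 5e-05° × 112000 m/° = 5.6 m.

5.6 m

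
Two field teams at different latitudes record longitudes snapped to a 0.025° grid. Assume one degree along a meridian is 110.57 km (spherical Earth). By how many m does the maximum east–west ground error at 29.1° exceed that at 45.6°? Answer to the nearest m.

241 m

With a 0.025° grid the true value lies within half a step, ±0.025°/2 = ±0.0125°, of the stored one.
At 29.1°: 0.0125° × 110570 × cos 29.1° = 0.0125 × 110570 × 0.8738 ≈ 1207.7 m.
Error at 45.6° = 0.0125° × 110570 × cos 45.6° ≈ 1382.1 × 0.6997 = 967.02 m.
So the lower-latitude error exceeds the higher by 1207.7 − 967.02 = 240.64 m.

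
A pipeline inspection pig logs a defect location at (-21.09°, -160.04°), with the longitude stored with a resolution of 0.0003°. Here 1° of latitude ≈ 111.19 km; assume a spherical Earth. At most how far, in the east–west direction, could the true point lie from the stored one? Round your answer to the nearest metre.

16 metres

With a 0.0003° grid the true value lies within half a step, ±0.0003°/2 = ±0.00015°, of the stored one.
Parallels shrink by cos φ, so at 21.09° a degree of longitude is 111190 × 0.9330 ≈ 103742 m.
East–west error: 0.00015° × 103742 m/° ≈ 15.5613 m.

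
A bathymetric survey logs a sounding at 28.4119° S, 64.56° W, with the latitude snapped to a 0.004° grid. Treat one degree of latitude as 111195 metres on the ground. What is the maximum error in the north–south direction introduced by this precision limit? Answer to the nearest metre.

With a 0.004° grid the true value lies within half a step, ±0.004°/2 = ±0.002°, of the stored one.
So the N–S error is at most 0.002 × 111195 = 222.39 m.

222 metres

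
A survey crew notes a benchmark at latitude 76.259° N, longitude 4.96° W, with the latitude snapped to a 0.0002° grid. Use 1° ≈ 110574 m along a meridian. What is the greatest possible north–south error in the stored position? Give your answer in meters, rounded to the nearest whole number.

11 meters

With a 0.0002° grid the true value lies within half a step, ±0.0002°/2 = ±0.0001°, of the stored one.
Along the meridian that is 0.0001° × 110574 m/° = 11.0574 m.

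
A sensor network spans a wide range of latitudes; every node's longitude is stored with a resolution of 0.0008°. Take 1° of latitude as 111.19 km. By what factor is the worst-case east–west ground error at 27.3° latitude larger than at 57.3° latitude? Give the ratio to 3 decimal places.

1.645

With a 0.0008° grid the true value lies within half a step, ±0.0008°/2 = ±0.0004°, of the stored one.
At 27.3°: 0.0004° × 111190 × cos 27.3° = 0.0004 × 111190 × 0.8886 ≈ 39.522 m.
At 57.3°: 0.0004° × 111190 × cos 57.3° = 0.0004 × 111190 × 0.5402 ≈ 24.028 m.
Ratio: 39.522 / 24.028 = cos 27.3° / cos 57.3° ≈ 1.6449.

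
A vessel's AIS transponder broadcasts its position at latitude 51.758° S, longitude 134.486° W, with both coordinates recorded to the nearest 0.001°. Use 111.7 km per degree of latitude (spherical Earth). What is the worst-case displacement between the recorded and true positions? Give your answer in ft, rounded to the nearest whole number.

Rounding to 3 decimal places leaves each coordinate within ±0.0005° of the true value.
North–south component: 0.0005° × 111700 = 55.85 m.
East–west component at 51.758°: 0.0005° × 111700 × cos 51.758° ≈ 0.0005 × 69140.5 ≈ 34.5703 m.
The two errors are perpendicular, so the maximum displacement is √(55.85² + 34.5703²) ≈ 65.6835 m.
In feet: 65.6835 m ÷ 0.3048 ≈ 215.5 ft.

215 ft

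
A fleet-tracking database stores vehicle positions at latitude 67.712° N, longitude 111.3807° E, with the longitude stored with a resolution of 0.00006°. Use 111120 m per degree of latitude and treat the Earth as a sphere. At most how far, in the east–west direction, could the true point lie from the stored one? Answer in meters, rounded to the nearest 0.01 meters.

1.26 meters

With a 0.00006° grid the true value lies within half a step, ±0.00006°/2 = ±3e-05°, of the stored one.
One degree of longitude at 67.712° is 111120 × cos 67.712° ≈ 111120 × 0.3793 = 42143.6 m.
East–west error: 3e-05° × 42143.6 m/° ≈ 1.26431 m.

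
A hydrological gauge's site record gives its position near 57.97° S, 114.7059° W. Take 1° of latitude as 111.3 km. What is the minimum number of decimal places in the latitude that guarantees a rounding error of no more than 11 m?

One degree of latitude covers 111300 m.
N decimal places → at most half a unit in the last place, 0.5 × 10⁻ᴺ° = 111300/2 × 10⁻ᴺ m.
Need 0.5 × 111300 × 10⁻ᴺ ≤ 11 → 10⁻ᴺ ≤ 1.977e-04, so N ≥ 3.70.
At 3 places the error can reach 55.6 m, but 4 places keeps it to 5.57 m.

4 decimal places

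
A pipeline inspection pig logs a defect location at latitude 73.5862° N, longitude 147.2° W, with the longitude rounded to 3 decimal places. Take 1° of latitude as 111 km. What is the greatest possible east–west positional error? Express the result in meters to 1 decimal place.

15.7 meters

Rounding to 3 decimal places leaves the longitude within ±0.0005° of the true value.
Parallels shrink by cos φ, so at 73.5862° a degree of longitude is 111000 × 0.2826 ≈ 31365.5 m.
So at most 0.0005° × 31365.5 ≈ 15.6828 m east–west.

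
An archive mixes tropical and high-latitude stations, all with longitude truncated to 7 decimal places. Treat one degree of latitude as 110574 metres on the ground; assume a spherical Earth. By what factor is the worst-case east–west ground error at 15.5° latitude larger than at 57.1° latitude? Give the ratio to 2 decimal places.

Truncating at 7 decimal places can drop up to a full unit in the last place, so the longitude may be off by as much as 1e-07°.
Error at 15.5° = 1e-07° × 110574 × cos 15.5° ≈ 0.011057 × 0.9636 = 0.010655 m.
At 57.1°: 1e-07° × 110574 × cos 57.1° = 1e-07 × 110574 × 0.5432 ≈ 0.0060061 m.
Ratio: 0.010655 / 0.0060061 = cos 15.5° / cos 57.1° ≈ 1.7741.

1.77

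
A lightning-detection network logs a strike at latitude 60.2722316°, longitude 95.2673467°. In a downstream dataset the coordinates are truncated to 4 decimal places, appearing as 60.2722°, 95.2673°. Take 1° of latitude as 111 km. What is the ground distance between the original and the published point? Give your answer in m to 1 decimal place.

4.3 m

Δlat = 60.2722316 − 60.2722 = +0.0000316°; Δlon = 95.2673467 − 95.2673 = +0.0000467°.
North–south shift: 0.0000316 × 111000 = 3.5076 m.
East–west at this latitude: 0.0000467° × 111000 × cos 60.2722° ≈ 0.0000467 × 55042.7 = 2.57049 m.
Combined displacement = (3.5076² + 2.57049²)^½ ≈ 4.34864 m.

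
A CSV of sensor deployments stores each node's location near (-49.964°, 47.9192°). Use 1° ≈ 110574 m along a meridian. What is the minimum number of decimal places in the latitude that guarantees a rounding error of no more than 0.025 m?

7

One degree of latitude covers 110574 m.
Rounding to N decimal places gives at most 0.5 × 10⁻ᴺ degrees of error, i.e. 0.5 × 10⁻ᴺ × 110574 m.
Setting 55287 × 10⁻ᴺ ≤ 0.025 gives 10ᴺ ≥ 2.211e+06, i.e. N ≥ 6.34.
At 6 places the error can reach 0.0553 m, but 7 places keeps it to 0.00553 m.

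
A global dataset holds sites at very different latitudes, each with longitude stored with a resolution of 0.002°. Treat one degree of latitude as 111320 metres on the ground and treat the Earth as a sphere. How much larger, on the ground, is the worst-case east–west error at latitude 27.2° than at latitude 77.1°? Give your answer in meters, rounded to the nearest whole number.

74 meters

With a 0.002° grid the true value lies within half a step, ±0.002°/2 = ±0.001°, of the stored one.
Error at 27.2° = 0.001° × 111320 × cos 27.2° ≈ 111.32 × 0.8894 = 99.01 m.
Error at 77.1° = 0.001° × 111320 × cos 77.1° ≈ 111.32 × 0.2233 = 24.852 m.
Difference: 99.01 − 24.852 = 74.158 m.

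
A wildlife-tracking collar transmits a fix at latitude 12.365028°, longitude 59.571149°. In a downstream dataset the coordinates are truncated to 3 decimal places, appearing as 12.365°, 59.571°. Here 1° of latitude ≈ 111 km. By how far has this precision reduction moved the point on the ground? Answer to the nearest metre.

16 metres

Δlat = 12.365028 − 12.365 = +0.000028°; Δlon = 59.571149 − 59.571 = +0.000149°.
North–south shift: 0.000028 × 111000 = 3.108 m.
E–W at 12.365°: 0.000149° × 111000 × cos 12.365° = 0.000149 × 111000 × 0.9768 ≈ 16.1553 m.
Hypotenuse of the two orthogonal shifts: √(3.108² + 16.1553²) = 16.4516 m.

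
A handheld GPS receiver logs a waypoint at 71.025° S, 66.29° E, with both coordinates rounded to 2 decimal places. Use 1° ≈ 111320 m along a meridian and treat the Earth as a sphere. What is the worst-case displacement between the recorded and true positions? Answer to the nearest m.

Rounding to 2 decimal places leaves each coordinate within ±0.005° of the true value.
North–south component: 0.005° × 111320 = 556.6 m.
Longitude error → 0.005 × 111320 × cos 71.025° = 0.005 × 111320 × 0.3252 ≈ 180.982 m.
Worst case both components are at the extreme and orthogonal: √(556.6² + 180.982²) ≈ 585.284 m.

585 m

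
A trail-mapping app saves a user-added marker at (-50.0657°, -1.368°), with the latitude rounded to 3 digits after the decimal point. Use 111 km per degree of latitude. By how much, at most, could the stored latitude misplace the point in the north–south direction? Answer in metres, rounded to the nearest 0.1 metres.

Rounding to 3 decimal places leaves the latitude within ±0.0005° of the true value.
So the N–S error is at most 0.0005 × 111000 = 55.5 m.

55.5 metres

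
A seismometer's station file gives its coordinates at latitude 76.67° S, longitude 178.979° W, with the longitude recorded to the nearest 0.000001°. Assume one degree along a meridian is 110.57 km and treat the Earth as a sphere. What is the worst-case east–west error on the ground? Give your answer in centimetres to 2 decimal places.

1.27 centimetres

Rounding to 6 decimal places leaves the longitude within ±5e-07° of the true value.
One degree of longitude at 76.67° is 110570 × cos 76.67° ≈ 110570 × 0.2306 = 25492.9 m.
So at most 5e-07° × 25492.9 ≈ 0.0127465 m east–west.
That is 0.0127465 m = 1.2746 cm.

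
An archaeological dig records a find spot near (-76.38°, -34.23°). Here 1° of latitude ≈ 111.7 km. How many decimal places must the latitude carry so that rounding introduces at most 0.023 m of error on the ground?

One degree of latitude covers 111700 m.
N decimal places → at most half a unit in the last place, 0.5 × 10⁻ᴺ° = 111700/2 × 10⁻ᴺ m.
Setting 55850 × 10⁻ᴺ ≤ 0.023 gives 10ᴺ ≥ 2.428e+06, i.e. N ≥ 6.39.
At 6 places the error can reach 0.0558 m, but 7 places keeps it to 0.00558 m.

7 decimal places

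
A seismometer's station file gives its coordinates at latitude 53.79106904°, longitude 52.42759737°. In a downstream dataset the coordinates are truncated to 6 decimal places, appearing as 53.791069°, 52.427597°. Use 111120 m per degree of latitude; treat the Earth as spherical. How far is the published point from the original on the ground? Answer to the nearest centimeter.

The latitude changed by +0.00000004° and the longitude by +0.00000037°.
North–south shift: 0.00000004 × 111120 = 0.0044448 m.
E–W at 53.7911°: 0.00000037° × 111120 × cos 53.7911° = 0.00000037 × 111120 × 0.5907 ≈ 0.0242876 m.
Hypotenuse of the two orthogonal shifts: √(0.0044448² + 0.0242876²) = 0.0246909 m.
That is 0.0246909 m = 2.4691 cm.

2 centimeters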